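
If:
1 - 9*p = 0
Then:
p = 1/9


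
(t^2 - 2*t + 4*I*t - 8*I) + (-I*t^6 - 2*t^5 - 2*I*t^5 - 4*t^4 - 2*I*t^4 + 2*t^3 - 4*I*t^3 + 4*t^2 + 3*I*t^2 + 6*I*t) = -I*t^6 - 2*t^5 - 2*I*t^5 - 4*t^4 - 2*I*t^4 + 2*t^3 - 4*I*t^3 + 5*t^2 + 3*I*t^2 - 2*t + 10*I*t - 8*I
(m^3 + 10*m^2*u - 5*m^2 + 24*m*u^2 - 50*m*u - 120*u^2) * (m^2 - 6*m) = m^5 + 10*m^4*u - 11*m^4 + 24*m^3*u^2 - 110*m^3*u + 30*m^3 - 264*m^2*u^2 + 300*m^2*u + 720*m*u^2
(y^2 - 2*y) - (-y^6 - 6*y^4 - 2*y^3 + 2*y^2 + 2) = y^6 + 6*y^4 + 2*y^3 - y^2 - 2*y - 2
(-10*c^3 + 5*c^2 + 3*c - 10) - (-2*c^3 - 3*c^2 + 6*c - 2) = -8*c^3 + 8*c^2 - 3*c - 8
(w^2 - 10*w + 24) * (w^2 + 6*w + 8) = w^4 - 4*w^3 - 28*w^2 + 64*w + 192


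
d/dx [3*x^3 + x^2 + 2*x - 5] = 9*x^2 + 2*x + 2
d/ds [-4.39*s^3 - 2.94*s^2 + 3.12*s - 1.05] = -13.17*s^2 - 5.88*s + 3.12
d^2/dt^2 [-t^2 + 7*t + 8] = -2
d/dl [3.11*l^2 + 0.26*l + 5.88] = 6.22*l + 0.26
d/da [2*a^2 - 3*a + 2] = 4*a - 3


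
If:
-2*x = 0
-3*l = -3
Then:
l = 1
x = 0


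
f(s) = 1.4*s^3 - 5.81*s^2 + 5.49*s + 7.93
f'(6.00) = 86.97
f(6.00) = 134.11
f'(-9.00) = 450.27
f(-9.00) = -1532.69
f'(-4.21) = 128.85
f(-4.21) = -222.63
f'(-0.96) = 20.52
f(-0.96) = -3.93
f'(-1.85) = 41.36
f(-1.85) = -30.98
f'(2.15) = -0.08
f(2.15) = 6.79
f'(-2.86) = 73.08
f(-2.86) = -88.05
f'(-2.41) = 57.89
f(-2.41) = -58.64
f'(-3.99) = 118.72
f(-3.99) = -195.40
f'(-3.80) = 110.29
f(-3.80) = -173.65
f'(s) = 4.2*s^2 - 11.62*s + 5.49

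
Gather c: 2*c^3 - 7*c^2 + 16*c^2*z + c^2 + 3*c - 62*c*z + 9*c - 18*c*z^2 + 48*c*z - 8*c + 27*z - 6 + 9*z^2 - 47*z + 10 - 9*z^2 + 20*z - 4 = 2*c^3 + c^2*(16*z - 6) + c*(-18*z^2 - 14*z + 4)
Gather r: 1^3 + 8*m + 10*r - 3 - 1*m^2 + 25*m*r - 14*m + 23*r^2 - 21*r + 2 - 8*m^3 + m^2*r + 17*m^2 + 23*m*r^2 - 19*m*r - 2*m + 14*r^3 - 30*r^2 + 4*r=-8*m^3 + 16*m^2 - 8*m + 14*r^3 + r^2*(23*m - 7) + r*(m^2 + 6*m - 7)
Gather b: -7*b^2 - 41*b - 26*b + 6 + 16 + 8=-7*b^2 - 67*b + 30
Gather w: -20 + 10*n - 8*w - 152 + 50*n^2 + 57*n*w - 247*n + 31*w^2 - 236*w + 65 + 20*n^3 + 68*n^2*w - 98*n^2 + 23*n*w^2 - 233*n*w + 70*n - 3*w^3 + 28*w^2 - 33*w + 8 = 20*n^3 - 48*n^2 - 167*n - 3*w^3 + w^2*(23*n + 59) + w*(68*n^2 - 176*n - 277) - 99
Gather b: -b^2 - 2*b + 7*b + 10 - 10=-b^2 + 5*b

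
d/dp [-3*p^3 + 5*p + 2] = 5 - 9*p^2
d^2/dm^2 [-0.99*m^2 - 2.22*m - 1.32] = -1.98000000000000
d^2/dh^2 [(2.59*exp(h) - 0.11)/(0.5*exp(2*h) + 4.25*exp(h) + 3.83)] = (0.6475*exp(4*h) - 5.61375*exp(3*h) - 30.46035*exp(2*h) - 43.303*exp(h) + 39.782976)*exp(h)/(0.125*exp(6*h) + 3.1875*exp(5*h) + 29.96625*exp(4*h) + 125.598125*exp(3*h) + 229.541475*exp(2*h) + 187.028475*exp(h) + 56.181887)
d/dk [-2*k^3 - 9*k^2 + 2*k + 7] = -6*k^2 - 18*k + 2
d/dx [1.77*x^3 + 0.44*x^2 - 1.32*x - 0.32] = 5.31*x^2 + 0.88*x - 1.32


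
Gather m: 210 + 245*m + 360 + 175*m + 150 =420*m + 720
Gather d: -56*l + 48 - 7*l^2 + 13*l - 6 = -7*l^2 - 43*l + 42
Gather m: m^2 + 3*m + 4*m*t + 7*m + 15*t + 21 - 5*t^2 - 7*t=m^2 + m*(4*t + 10) - 5*t^2 + 8*t + 21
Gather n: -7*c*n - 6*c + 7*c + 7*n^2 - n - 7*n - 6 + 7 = c + 7*n^2 + n*(-7*c - 8) + 1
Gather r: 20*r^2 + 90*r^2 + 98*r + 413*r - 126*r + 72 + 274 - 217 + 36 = 110*r^2 + 385*r + 165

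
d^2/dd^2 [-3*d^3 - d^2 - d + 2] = -18*d - 2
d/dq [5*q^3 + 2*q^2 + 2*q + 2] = 15*q^2 + 4*q + 2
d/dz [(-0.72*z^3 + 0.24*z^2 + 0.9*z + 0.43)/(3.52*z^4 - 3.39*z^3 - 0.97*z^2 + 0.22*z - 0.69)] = (2.5344*z^6 - 1.6896*z^5 - 7.992*z^4 - 0.2692*z^3 + 6.7893*z^2 + 0.503*z - 0.7156)/(12.3904*z^8 - 23.8656*z^7 + 4.6633*z^6 + 8.1254*z^5 - 5.4083*z^4 + 4.2514*z^3 + 1.387*z^2 - 0.3036*z + 0.4761)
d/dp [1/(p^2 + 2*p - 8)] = 2*(-p - 1)/(p^2 + 2*p - 8)^2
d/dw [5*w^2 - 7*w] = 10*w - 7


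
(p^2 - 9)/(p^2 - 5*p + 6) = (p + 3)/(p - 2)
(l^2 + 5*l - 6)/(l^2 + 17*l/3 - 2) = 3*(l - 1)/(3*l - 1)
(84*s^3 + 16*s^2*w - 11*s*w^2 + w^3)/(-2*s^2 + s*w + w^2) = (-42*s^2 + 13*s*w - w^2)/(s - w)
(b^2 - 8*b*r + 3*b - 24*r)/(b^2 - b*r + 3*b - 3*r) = (-b + 8*r)/(-b + r)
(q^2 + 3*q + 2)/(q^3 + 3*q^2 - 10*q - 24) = (q + 1)/(q^2 + q - 12)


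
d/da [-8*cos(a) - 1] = 8*sin(a)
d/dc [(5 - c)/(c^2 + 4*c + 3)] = (-c^2 - 4*c + 2*(c - 5)*(c + 2) - 3)/(c^2 + 4*c + 3)^2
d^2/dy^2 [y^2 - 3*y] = 2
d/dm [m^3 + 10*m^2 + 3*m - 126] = 3*m^2 + 20*m + 3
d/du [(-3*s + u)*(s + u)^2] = (-5*s + 3*u)*(s + u)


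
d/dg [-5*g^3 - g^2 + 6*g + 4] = -15*g^2 - 2*g + 6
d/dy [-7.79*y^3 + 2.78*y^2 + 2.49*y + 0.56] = -23.37*y^2 + 5.56*y + 2.49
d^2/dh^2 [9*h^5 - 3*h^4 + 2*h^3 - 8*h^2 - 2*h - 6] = 180*h^3 - 36*h^2 + 12*h - 16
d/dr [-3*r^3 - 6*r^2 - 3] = 3*r*(-3*r - 4)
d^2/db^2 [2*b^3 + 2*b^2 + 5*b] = 12*b + 4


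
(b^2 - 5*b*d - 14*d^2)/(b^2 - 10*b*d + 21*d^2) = (b + 2*d)/(b - 3*d)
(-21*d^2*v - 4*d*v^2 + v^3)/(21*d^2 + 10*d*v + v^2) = v*(-7*d + v)/(7*d + v)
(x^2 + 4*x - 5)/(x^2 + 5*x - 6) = (x + 5)/(x + 6)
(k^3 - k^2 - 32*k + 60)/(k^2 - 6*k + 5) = (k^2 + 4*k - 12)/(k - 1)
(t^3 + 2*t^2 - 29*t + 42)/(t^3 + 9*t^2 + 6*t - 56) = (t - 3)/(t + 4)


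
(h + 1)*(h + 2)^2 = h^3 + 5*h^2 + 8*h + 4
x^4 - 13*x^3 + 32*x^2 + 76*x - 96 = (x - 8)*(x - 6)*(x - 1)*(x + 2)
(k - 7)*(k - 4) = k^2 - 11*k + 28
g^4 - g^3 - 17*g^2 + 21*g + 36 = (g - 3)^2*(g + 1)*(g + 4)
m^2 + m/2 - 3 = (m - 3/2)*(m + 2)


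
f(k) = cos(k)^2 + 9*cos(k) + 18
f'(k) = -2*sin(k)*cos(k) - 9*sin(k)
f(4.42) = 15.49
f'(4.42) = 8.07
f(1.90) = 15.19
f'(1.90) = -7.90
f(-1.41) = 19.47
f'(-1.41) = 9.20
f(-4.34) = 14.86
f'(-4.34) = -7.71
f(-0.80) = 24.76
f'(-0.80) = 7.46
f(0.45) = 26.91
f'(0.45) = -4.70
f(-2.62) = 10.95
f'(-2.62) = 3.62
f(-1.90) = 15.19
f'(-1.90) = 7.90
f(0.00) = 28.00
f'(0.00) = 0.00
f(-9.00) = 10.63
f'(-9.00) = 2.96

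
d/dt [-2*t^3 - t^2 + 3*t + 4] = -6*t^2 - 2*t + 3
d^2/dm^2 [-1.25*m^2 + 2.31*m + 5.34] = -2.50000000000000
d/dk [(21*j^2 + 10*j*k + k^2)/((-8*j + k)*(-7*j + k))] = 5*j*(175*j^2 + 14*j*k - 5*k^2)/(3136*j^4 - 1680*j^3*k + 337*j^2*k^2 - 30*j*k^3 + k^4)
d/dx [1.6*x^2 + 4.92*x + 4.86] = 3.2*x + 4.92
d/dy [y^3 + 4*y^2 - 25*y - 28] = 3*y^2 + 8*y - 25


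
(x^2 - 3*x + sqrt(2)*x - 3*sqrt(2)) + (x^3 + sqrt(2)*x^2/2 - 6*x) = x^3 + sqrt(2)*x^2/2 + x^2 - 9*x + sqrt(2)*x - 3*sqrt(2)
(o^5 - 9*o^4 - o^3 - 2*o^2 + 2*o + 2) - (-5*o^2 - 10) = o^5 - 9*o^4 - o^3 + 3*o^2 + 2*o + 12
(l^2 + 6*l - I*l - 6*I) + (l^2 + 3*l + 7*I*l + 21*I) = 2*l^2 + 9*l + 6*I*l + 15*I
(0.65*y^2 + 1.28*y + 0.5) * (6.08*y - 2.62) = 3.952*y^3 + 6.0794*y^2 - 0.3136*y - 1.31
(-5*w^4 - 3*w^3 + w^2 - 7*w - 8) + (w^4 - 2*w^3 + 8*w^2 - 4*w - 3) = -4*w^4 - 5*w^3 + 9*w^2 - 11*w - 11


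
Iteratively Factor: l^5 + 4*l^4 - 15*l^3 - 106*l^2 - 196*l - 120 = (l + 2)*(l^4 + 2*l^3 - 19*l^2 - 68*l - 60) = (l - 5)*(l + 2)*(l^3 + 7*l^2 + 16*l + 12) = (l - 5)*(l + 2)*(l + 3)*(l^2 + 4*l + 4) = (l - 5)*(l + 2)^2*(l + 3)*(l + 2)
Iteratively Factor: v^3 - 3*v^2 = (v)*(v^2 - 3*v) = v^2*(v - 3)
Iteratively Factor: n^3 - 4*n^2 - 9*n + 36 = (n + 3)*(n^2 - 7*n + 12) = (n - 4)*(n + 3)*(n - 3)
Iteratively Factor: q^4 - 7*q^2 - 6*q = (q + 1)*(q^3 - q^2 - 6*q) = (q + 1)*(q + 2)*(q^2 - 3*q) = q*(q + 1)*(q + 2)*(q - 3)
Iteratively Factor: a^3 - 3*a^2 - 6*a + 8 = (a + 2)*(a^2 - 5*a + 4) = (a - 1)*(a + 2)*(a - 4)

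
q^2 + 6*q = q*(q + 6)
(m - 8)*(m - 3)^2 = m^3 - 14*m^2 + 57*m - 72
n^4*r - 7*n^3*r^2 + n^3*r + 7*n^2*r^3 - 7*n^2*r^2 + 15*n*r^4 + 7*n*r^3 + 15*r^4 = (n - 5*r)*(n - 3*r)*(n + r)*(n*r + r)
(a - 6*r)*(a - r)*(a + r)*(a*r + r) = a^4*r - 6*a^3*r^2 + a^3*r - a^2*r^3 - 6*a^2*r^2 + 6*a*r^4 - a*r^3 + 6*r^4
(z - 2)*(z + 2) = z^2 - 4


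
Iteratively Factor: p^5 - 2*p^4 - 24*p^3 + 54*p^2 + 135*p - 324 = (p - 3)*(p^4 + p^3 - 21*p^2 - 9*p + 108) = (p - 3)*(p + 4)*(p^3 - 3*p^2 - 9*p + 27) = (p - 3)*(p + 3)*(p + 4)*(p^2 - 6*p + 9) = (p - 3)^2*(p + 3)*(p + 4)*(p - 3)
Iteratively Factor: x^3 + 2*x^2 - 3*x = (x + 3)*(x^2 - x) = (x - 1)*(x + 3)*(x)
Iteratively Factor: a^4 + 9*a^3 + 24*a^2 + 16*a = (a + 4)*(a^3 + 5*a^2 + 4*a) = (a + 1)*(a + 4)*(a^2 + 4*a) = (a + 1)*(a + 4)^2*(a)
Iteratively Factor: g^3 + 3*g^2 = (g)*(g^2 + 3*g) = g^2*(g + 3)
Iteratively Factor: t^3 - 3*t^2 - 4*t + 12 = (t - 2)*(t^2 - t - 6) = (t - 3)*(t - 2)*(t + 2)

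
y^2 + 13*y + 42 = (y + 6)*(y + 7)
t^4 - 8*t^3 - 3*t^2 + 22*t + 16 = (t - 8)*(t - 2)*(t + 1)^2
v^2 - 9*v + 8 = (v - 8)*(v - 1)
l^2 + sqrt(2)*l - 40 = (l - 4*sqrt(2))*(l + 5*sqrt(2))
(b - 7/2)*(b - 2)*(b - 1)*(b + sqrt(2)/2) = b^4 - 13*b^3/2 + sqrt(2)*b^3/2 - 13*sqrt(2)*b^2/4 + 25*b^2/2 - 7*b + 25*sqrt(2)*b/4 - 7*sqrt(2)/2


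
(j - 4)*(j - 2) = j^2 - 6*j + 8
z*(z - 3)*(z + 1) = z^3 - 2*z^2 - 3*z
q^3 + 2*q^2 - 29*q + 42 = (q - 3)*(q - 2)*(q + 7)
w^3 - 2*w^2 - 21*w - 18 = (w - 6)*(w + 1)*(w + 3)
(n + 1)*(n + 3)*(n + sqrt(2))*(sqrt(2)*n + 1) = sqrt(2)*n^4 + 3*n^3 + 4*sqrt(2)*n^3 + 4*sqrt(2)*n^2 + 12*n^2 + 4*sqrt(2)*n + 9*n + 3*sqrt(2)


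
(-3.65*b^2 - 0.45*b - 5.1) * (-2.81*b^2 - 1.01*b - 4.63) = 10.2565*b^4 + 4.951*b^3 + 31.685*b^2 + 7.2345*b + 23.613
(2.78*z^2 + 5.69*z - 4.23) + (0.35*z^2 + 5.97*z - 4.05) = 3.13*z^2 + 11.66*z - 8.28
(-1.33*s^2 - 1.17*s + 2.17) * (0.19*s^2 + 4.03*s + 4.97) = -0.2527*s^4 - 5.5822*s^3 - 10.9129*s^2 + 2.9302*s + 10.7849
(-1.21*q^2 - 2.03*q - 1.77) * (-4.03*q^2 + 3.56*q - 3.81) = 4.8763*q^4 + 3.8733*q^3 + 4.5164*q^2 + 1.4331*q + 6.7437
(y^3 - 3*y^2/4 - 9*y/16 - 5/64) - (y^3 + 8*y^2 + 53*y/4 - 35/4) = -35*y^2/4 - 221*y/16 + 555/64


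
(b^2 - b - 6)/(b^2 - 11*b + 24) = (b + 2)/(b - 8)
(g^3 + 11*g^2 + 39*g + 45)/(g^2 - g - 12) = (g^2 + 8*g + 15)/(g - 4)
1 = 1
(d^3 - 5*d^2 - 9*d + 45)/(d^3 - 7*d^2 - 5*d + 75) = (d - 3)/(d - 5)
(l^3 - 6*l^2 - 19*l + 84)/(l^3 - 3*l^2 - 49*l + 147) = (l + 4)/(l + 7)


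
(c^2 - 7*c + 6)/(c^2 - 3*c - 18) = (c - 1)/(c + 3)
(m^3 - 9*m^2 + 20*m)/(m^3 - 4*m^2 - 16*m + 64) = m*(m - 5)/(m^2 - 16)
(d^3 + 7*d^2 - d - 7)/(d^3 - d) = (d + 7)/d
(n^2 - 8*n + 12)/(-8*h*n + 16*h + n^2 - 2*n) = (6 - n)/(8*h - n)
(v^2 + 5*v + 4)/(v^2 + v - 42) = (v^2 + 5*v + 4)/(v^2 + v - 42)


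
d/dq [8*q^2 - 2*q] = 16*q - 2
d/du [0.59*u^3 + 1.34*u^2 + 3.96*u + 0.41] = 1.77*u^2 + 2.68*u + 3.96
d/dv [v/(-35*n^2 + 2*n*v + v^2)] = (-35*n^2 + 2*n*v + v^2 - 2*v*(n + v))/(-35*n^2 + 2*n*v + v^2)^2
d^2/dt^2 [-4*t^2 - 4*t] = -8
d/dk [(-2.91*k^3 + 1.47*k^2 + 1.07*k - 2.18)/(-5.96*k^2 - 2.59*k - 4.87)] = (17.3436*k^4 + 15.0738*k^3 + 45.085*k^2 - 40.3034*k - 10.8571)/(35.5216*k^4 + 30.8728*k^3 + 64.7585*k^2 + 25.2266*k + 23.7169)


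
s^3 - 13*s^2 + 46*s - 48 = (s - 8)*(s - 3)*(s - 2)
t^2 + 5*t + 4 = (t + 1)*(t + 4)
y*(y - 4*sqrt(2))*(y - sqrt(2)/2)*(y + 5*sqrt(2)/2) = y^4 - 2*sqrt(2)*y^3 - 37*y^2/2 + 10*sqrt(2)*y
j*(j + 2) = j^2 + 2*j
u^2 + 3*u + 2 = (u + 1)*(u + 2)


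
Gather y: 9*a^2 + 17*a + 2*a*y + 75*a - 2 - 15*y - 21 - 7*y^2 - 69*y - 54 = 9*a^2 + 92*a - 7*y^2 + y*(2*a - 84) - 77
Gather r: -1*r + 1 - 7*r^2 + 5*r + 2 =-7*r^2 + 4*r + 3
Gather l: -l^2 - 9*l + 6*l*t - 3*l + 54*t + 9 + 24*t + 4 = -l^2 + l*(6*t - 12) + 78*t + 13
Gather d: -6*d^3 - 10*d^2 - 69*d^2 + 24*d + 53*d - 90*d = -6*d^3 - 79*d^2 - 13*d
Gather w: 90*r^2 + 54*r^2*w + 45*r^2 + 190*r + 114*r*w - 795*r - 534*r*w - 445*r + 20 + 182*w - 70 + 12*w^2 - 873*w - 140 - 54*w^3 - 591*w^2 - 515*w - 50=135*r^2 - 1050*r - 54*w^3 - 579*w^2 + w*(54*r^2 - 420*r - 1206) - 240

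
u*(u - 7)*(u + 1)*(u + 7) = u^4 + u^3 - 49*u^2 - 49*u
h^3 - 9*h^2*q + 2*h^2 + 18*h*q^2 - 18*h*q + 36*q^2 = (h + 2)*(h - 6*q)*(h - 3*q)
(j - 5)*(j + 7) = j^2 + 2*j - 35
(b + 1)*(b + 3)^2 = b^3 + 7*b^2 + 15*b + 9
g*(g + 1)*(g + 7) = g^3 + 8*g^2 + 7*g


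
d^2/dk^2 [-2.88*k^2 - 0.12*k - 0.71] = -5.76000000000000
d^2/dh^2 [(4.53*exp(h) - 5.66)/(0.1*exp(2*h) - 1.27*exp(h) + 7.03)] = (0.0453000000000001*exp(4*h) + 0.348910000000002*exp(3*h) - 16.95108*exp(2*h) + 47.231199*exp(h) + 173.343631)*exp(h)/(0.001*exp(6*h) - 0.0381*exp(5*h) + 0.69477*exp(4*h) - 7.405243*exp(3*h) + 48.842331*exp(2*h) - 188.293629*exp(h) + 347.428927)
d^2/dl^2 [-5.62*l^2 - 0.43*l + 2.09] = -11.2400000000000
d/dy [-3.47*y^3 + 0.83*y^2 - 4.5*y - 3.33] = -10.41*y^2 + 1.66*y - 4.5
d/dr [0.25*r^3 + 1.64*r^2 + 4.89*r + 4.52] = 0.75*r^2 + 3.28*r + 4.89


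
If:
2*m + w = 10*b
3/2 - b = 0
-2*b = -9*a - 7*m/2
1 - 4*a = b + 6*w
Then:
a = -1123/488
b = 3/2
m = 1653/244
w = 177/122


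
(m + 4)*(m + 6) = m^2 + 10*m + 24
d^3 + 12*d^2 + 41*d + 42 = (d + 2)*(d + 3)*(d + 7)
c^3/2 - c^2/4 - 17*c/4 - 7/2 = (c/2 + 1)*(c - 7/2)*(c + 1)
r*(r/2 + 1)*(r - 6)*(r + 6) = r^4/2 + r^3 - 18*r^2 - 36*r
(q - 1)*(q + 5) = q^2 + 4*q - 5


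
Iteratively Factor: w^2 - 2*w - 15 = (w - 5)*(w + 3)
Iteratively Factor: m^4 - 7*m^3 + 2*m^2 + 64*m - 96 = (m - 4)*(m^3 - 3*m^2 - 10*m + 24) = (m - 4)*(m - 2)*(m^2 - m - 12) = (m - 4)^2*(m - 2)*(m + 3)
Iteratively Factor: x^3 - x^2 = (x)*(x^2 - x) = x*(x - 1)*(x)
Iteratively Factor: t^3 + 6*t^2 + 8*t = (t + 4)*(t^2 + 2*t) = t*(t + 4)*(t + 2)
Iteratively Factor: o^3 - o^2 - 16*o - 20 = (o + 2)*(o^2 - 3*o - 10) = (o - 5)*(o + 2)*(o + 2)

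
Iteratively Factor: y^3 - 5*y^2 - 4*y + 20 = (y + 2)*(y^2 - 7*y + 10) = (y - 5)*(y + 2)*(y - 2)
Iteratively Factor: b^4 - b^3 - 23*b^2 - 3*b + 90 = (b - 2)*(b^3 + b^2 - 21*b - 45) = (b - 5)*(b - 2)*(b^2 + 6*b + 9) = (b - 5)*(b - 2)*(b + 3)*(b + 3)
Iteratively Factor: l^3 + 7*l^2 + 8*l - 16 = (l + 4)*(l^2 + 3*l - 4) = (l + 4)^2*(l - 1)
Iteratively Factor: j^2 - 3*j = (j - 3)*(j)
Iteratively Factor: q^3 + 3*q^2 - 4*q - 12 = (q + 2)*(q^2 + q - 6) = (q + 2)*(q + 3)*(q - 2)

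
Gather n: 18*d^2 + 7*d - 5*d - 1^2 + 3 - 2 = 18*d^2 + 2*d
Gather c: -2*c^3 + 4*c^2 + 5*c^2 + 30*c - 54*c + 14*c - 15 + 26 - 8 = -2*c^3 + 9*c^2 - 10*c + 3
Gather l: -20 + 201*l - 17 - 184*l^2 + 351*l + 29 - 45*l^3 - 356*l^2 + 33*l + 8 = -45*l^3 - 540*l^2 + 585*l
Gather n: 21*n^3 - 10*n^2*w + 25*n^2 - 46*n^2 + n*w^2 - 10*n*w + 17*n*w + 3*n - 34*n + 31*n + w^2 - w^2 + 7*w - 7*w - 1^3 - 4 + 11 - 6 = 21*n^3 + n^2*(-10*w - 21) + n*(w^2 + 7*w)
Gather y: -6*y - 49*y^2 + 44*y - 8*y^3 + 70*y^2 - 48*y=-8*y^3 + 21*y^2 - 10*y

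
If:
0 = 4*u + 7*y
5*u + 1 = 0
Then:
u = -1/5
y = 4/35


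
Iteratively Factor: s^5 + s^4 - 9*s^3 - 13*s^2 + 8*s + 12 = (s + 1)*(s^4 - 9*s^2 - 4*s + 12) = (s - 1)*(s + 1)*(s^3 + s^2 - 8*s - 12) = (s - 1)*(s + 1)*(s + 2)*(s^2 - s - 6) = (s - 1)*(s + 1)*(s + 2)^2*(s - 3)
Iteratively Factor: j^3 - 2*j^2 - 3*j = (j - 3)*(j^2 + j) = j*(j - 3)*(j + 1)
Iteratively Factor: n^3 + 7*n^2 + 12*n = (n)*(n^2 + 7*n + 12) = n*(n + 4)*(n + 3)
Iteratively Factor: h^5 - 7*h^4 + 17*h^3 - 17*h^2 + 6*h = (h - 1)*(h^4 - 6*h^3 + 11*h^2 - 6*h) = (h - 3)*(h - 1)*(h^3 - 3*h^2 + 2*h) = (h - 3)*(h - 2)*(h - 1)*(h^2 - h) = h*(h - 3)*(h - 2)*(h - 1)*(h - 1)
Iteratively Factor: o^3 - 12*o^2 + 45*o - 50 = (o - 5)*(o^2 - 7*o + 10) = (o - 5)*(o - 2)*(o - 5)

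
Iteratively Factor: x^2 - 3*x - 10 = (x - 5)*(x + 2)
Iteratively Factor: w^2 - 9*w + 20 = (w - 4)*(w - 5)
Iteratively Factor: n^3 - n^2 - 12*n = (n - 4)*(n^2 + 3*n) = (n - 4)*(n + 3)*(n)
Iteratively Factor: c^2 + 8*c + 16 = (c + 4)*(c + 4)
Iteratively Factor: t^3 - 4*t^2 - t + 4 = (t - 1)*(t^2 - 3*t - 4) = (t - 1)*(t + 1)*(t - 4)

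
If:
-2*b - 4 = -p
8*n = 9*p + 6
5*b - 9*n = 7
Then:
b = -217/61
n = -168/61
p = -190/61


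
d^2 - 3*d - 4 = (d - 4)*(d + 1)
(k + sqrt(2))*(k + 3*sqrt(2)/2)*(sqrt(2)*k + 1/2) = sqrt(2)*k^3 + 11*k^2/2 + 17*sqrt(2)*k/4 + 3/2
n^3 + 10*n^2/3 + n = n*(n + 1/3)*(n + 3)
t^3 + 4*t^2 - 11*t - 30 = (t - 3)*(t + 2)*(t + 5)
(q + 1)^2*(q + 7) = q^3 + 9*q^2 + 15*q + 7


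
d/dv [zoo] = 0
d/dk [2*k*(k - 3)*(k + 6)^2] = 8*k^3 + 54*k^2 - 216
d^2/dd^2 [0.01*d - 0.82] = 0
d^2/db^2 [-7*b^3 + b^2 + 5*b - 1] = 2 - 42*b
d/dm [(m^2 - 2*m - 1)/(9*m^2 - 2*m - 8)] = 2*(8*m^2 + m + 7)/(81*m^4 - 36*m^3 - 140*m^2 + 32*m + 64)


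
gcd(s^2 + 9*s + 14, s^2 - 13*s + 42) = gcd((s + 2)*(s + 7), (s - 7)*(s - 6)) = 1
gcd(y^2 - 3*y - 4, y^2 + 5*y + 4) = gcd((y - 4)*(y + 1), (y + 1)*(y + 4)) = y + 1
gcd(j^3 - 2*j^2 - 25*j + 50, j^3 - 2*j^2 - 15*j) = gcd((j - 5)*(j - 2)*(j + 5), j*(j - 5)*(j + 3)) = j - 5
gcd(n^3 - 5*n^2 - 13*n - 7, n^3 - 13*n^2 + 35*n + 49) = n^2 - 6*n - 7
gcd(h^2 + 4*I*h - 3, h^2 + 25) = 1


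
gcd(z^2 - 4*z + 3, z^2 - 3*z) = z - 3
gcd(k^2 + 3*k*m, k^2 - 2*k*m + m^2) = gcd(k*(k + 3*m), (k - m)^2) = 1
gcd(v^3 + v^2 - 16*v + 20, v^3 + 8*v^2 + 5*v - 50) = v^2 + 3*v - 10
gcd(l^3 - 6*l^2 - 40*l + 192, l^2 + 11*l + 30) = l + 6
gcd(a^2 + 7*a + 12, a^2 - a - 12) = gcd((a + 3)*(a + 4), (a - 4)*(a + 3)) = a + 3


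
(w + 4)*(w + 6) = w^2 + 10*w + 24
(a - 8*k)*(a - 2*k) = a^2 - 10*a*k + 16*k^2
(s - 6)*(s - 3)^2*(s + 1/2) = s^4 - 23*s^3/2 + 39*s^2 - 63*s/2 - 27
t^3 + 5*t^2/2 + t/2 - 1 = (t - 1/2)*(t + 1)*(t + 2)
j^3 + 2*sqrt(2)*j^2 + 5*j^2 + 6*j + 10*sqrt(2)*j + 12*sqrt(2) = (j + 2)*(j + 3)*(j + 2*sqrt(2))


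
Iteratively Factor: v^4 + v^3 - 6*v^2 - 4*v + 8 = (v - 1)*(v^3 + 2*v^2 - 4*v - 8) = (v - 1)*(v + 2)*(v^2 - 4) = (v - 2)*(v - 1)*(v + 2)*(v + 2)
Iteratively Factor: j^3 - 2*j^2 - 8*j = (j)*(j^2 - 2*j - 8) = j*(j + 2)*(j - 4)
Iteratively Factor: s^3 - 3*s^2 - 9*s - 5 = (s + 1)*(s^2 - 4*s - 5) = (s + 1)^2*(s - 5)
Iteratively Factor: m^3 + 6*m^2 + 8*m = (m)*(m^2 + 6*m + 8) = m*(m + 4)*(m + 2)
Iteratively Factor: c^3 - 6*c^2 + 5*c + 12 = (c - 3)*(c^2 - 3*c - 4) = (c - 3)*(c + 1)*(c - 4)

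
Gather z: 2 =2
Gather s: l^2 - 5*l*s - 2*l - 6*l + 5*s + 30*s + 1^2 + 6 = l^2 - 8*l + s*(35 - 5*l) + 7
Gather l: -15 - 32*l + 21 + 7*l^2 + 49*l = 7*l^2 + 17*l + 6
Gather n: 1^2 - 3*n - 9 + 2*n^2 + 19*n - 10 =2*n^2 + 16*n - 18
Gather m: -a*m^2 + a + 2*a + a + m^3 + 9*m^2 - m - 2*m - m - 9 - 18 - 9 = 4*a + m^3 + m^2*(9 - a) - 4*m - 36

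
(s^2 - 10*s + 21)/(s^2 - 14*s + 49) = (s - 3)/(s - 7)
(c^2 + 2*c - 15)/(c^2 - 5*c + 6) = (c + 5)/(c - 2)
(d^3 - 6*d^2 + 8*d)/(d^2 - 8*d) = (d^2 - 6*d + 8)/(d - 8)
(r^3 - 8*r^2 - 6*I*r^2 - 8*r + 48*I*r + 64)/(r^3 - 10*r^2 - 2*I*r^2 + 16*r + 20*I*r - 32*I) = (r - 4*I)/(r - 2)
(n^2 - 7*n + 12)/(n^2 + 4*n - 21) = (n - 4)/(n + 7)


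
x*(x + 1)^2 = x^3 + 2*x^2 + x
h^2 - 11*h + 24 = (h - 8)*(h - 3)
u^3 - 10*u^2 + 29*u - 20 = (u - 5)*(u - 4)*(u - 1)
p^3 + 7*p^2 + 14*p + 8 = (p + 1)*(p + 2)*(p + 4)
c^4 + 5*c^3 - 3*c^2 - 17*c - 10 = (c - 2)*(c + 1)^2*(c + 5)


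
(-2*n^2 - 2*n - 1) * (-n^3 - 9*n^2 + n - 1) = 2*n^5 + 20*n^4 + 17*n^3 + 9*n^2 + n + 1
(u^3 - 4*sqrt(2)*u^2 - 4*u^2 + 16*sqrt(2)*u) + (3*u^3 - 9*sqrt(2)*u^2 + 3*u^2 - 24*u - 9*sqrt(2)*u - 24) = 4*u^3 - 13*sqrt(2)*u^2 - u^2 - 24*u + 7*sqrt(2)*u - 24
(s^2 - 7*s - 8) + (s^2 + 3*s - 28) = 2*s^2 - 4*s - 36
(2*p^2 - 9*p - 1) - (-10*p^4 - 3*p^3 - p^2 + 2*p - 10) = 10*p^4 + 3*p^3 + 3*p^2 - 11*p + 9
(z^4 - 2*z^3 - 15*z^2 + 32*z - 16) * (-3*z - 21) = -3*z^5 - 15*z^4 + 87*z^3 + 219*z^2 - 624*z + 336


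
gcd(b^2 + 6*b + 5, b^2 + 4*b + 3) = b + 1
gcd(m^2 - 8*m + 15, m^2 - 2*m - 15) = m - 5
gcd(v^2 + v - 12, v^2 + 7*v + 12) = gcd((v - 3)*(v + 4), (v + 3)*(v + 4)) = v + 4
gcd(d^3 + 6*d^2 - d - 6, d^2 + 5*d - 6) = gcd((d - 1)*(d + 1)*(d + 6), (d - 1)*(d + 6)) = d^2 + 5*d - 6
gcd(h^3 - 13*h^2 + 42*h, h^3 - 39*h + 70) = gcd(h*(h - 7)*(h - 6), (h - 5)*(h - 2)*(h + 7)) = 1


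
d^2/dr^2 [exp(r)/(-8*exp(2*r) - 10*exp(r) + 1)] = (-64*exp(4*r) + 80*exp(3*r) - 48*exp(2*r) - 10*exp(r) - 1)*exp(r)/(512*exp(6*r) + 1920*exp(5*r) + 2208*exp(4*r) + 520*exp(3*r) - 276*exp(2*r) + 30*exp(r) - 1)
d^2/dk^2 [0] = 0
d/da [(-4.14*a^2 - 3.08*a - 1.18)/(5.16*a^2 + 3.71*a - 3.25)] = (0.533400000000007*a^2 + 39.0876*a + 14.3878)/(26.6256*a^4 + 38.2872*a^3 - 19.7759*a^2 - 24.115*a + 10.5625)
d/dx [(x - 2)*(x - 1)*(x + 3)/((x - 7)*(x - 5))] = (x^4 - 24*x^3 + 112*x^2 - 12*x - 173)/(x^4 - 24*x^3 + 214*x^2 - 840*x + 1225)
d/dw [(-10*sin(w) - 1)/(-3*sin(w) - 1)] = 7*cos(w)/(3*sin(w) + 1)^2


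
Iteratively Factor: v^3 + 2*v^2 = (v)*(v^2 + 2*v) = v*(v + 2)*(v)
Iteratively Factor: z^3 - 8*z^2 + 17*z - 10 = (z - 1)*(z^2 - 7*z + 10) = (z - 5)*(z - 1)*(z - 2)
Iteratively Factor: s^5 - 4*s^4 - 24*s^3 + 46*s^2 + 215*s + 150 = (s + 1)*(s^4 - 5*s^3 - 19*s^2 + 65*s + 150) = (s + 1)*(s + 2)*(s^3 - 7*s^2 - 5*s + 75) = (s + 1)*(s + 2)*(s + 3)*(s^2 - 10*s + 25) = (s - 5)*(s + 1)*(s + 2)*(s + 3)*(s - 5)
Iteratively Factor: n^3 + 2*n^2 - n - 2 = (n - 1)*(n^2 + 3*n + 2) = (n - 1)*(n + 2)*(n + 1)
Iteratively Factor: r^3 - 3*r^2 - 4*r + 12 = (r + 2)*(r^2 - 5*r + 6) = (r - 3)*(r + 2)*(r - 2)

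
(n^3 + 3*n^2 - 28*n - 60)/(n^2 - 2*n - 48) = (n^2 - 3*n - 10)/(n - 8)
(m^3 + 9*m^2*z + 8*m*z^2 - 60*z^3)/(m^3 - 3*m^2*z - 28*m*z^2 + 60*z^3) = (-m - 6*z)/(-m + 6*z)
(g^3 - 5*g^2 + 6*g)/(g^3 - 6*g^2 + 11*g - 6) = g/(g - 1)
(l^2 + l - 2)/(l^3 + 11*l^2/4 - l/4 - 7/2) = 4/(4*l + 7)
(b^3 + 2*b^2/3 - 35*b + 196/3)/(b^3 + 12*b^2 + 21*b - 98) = (3*b^2 - 19*b + 28)/(3*(b^2 + 5*b - 14))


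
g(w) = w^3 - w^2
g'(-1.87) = 14.23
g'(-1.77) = 12.94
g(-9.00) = -810.00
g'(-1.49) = 9.64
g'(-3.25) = 38.19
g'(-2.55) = 24.61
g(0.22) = -0.04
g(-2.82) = -30.38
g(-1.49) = -5.53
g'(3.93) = 38.47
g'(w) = 3*w^2 - 2*w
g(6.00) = 180.00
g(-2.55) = -23.08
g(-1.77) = -8.68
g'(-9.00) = 261.00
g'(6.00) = 96.00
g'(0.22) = -0.29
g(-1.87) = -10.04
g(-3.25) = -44.89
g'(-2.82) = 29.50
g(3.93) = 45.25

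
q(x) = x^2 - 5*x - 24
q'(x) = 2*x - 5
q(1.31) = -28.83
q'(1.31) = -2.38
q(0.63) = -26.75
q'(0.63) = -3.74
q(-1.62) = -13.28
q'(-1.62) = -8.24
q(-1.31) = -15.73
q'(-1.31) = -7.62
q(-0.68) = -20.14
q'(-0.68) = -6.36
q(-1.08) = -17.43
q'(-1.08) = -7.16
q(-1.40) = -15.04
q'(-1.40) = -7.80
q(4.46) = -26.41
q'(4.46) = 3.92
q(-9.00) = 102.00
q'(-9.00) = -23.00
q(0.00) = -24.00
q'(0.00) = -5.00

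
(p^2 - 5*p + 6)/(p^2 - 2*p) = (p - 3)/p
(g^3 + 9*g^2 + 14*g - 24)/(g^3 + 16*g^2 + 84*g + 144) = (g - 1)/(g + 6)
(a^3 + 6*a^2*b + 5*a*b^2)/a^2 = a + 6*b + 5*b^2/a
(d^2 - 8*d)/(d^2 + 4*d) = (d - 8)/(d + 4)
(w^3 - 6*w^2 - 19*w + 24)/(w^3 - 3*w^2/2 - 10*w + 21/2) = 2*(w - 8)/(2*w - 7)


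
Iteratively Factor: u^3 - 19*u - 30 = (u + 3)*(u^2 - 3*u - 10) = (u - 5)*(u + 3)*(u + 2)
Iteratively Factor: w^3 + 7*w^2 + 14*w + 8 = (w + 1)*(w^2 + 6*w + 8) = (w + 1)*(w + 2)*(w + 4)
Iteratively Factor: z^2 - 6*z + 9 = (z - 3)*(z - 3)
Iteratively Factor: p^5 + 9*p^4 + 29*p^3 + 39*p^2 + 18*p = (p + 3)*(p^4 + 6*p^3 + 11*p^2 + 6*p) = (p + 1)*(p + 3)*(p^3 + 5*p^2 + 6*p) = (p + 1)*(p + 2)*(p + 3)*(p^2 + 3*p) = p*(p + 1)*(p + 2)*(p + 3)*(p + 3)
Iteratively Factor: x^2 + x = (x + 1)*(x)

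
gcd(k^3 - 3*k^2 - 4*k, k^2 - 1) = k + 1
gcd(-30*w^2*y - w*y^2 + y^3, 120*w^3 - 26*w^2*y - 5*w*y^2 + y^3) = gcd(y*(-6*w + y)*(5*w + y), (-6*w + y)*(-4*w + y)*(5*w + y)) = -30*w^2 - w*y + y^2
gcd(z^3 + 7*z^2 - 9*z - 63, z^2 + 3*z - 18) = z - 3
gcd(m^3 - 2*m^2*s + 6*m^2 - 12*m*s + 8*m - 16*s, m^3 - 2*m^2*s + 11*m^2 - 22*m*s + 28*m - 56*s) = -m^2 + 2*m*s - 4*m + 8*s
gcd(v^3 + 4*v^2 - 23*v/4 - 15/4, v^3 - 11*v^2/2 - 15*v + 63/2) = v - 3/2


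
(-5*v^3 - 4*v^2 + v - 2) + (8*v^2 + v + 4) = -5*v^3 + 4*v^2 + 2*v + 2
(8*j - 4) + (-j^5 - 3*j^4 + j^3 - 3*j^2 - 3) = -j^5 - 3*j^4 + j^3 - 3*j^2 + 8*j - 7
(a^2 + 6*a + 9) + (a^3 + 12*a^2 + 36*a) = a^3 + 13*a^2 + 42*a + 9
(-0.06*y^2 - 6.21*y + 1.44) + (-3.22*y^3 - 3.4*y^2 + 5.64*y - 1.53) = -3.22*y^3 - 3.46*y^2 - 0.57*y - 0.0900000000000001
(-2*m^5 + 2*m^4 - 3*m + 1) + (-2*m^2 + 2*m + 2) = -2*m^5 + 2*m^4 - 2*m^2 - m + 3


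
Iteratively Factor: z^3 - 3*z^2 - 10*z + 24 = (z + 3)*(z^2 - 6*z + 8) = (z - 4)*(z + 3)*(z - 2)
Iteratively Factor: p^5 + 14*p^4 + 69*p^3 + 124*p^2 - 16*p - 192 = (p + 4)*(p^4 + 10*p^3 + 29*p^2 + 8*p - 48) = (p + 3)*(p + 4)*(p^3 + 7*p^2 + 8*p - 16) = (p + 3)*(p + 4)^2*(p^2 + 3*p - 4) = (p + 3)*(p + 4)^3*(p - 1)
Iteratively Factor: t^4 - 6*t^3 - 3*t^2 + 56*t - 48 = (t - 4)*(t^3 - 2*t^2 - 11*t + 12) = (t - 4)*(t - 1)*(t^2 - t - 12) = (t - 4)*(t - 1)*(t + 3)*(t - 4)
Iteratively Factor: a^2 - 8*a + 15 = (a - 5)*(a - 3)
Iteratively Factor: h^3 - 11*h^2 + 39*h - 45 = (h - 3)*(h^2 - 8*h + 15) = (h - 3)^2*(h - 5)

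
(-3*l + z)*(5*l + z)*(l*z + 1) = -15*l^3*z + 2*l^2*z^2 - 15*l^2 + l*z^3 + 2*l*z + z^2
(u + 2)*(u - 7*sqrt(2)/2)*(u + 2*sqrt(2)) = u^3 - 3*sqrt(2)*u^2/2 + 2*u^2 - 14*u - 3*sqrt(2)*u - 28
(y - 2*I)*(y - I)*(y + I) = y^3 - 2*I*y^2 + y - 2*I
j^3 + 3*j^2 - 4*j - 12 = (j - 2)*(j + 2)*(j + 3)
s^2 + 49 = (s - 7*I)*(s + 7*I)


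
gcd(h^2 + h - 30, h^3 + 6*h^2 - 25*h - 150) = h^2 + h - 30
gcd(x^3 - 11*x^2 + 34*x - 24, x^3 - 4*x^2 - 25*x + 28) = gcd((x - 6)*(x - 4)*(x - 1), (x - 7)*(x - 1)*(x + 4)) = x - 1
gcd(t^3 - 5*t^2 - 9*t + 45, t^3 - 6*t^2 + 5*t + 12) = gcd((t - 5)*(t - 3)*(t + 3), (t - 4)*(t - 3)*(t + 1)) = t - 3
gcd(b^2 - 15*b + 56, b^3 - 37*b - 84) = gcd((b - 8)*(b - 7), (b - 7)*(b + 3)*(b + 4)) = b - 7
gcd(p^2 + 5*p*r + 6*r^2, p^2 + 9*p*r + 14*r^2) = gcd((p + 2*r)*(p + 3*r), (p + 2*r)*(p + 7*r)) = p + 2*r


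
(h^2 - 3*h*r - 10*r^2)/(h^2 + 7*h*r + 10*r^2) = (h - 5*r)/(h + 5*r)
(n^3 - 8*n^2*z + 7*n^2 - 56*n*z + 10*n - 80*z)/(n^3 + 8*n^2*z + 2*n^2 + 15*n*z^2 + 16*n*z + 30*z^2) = (n^2 - 8*n*z + 5*n - 40*z)/(n^2 + 8*n*z + 15*z^2)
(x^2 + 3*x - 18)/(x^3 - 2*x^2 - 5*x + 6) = (x + 6)/(x^2 + x - 2)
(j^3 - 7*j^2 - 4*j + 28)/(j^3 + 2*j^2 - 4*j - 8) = (j - 7)/(j + 2)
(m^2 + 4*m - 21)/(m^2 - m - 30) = (-m^2 - 4*m + 21)/(-m^2 + m + 30)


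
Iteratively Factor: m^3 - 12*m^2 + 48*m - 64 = (m - 4)*(m^2 - 8*m + 16) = (m - 4)^2*(m - 4)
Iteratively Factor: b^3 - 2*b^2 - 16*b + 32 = (b + 4)*(b^2 - 6*b + 8) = (b - 4)*(b + 4)*(b - 2)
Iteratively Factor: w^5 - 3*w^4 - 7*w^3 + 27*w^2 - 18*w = (w - 3)*(w^4 - 7*w^2 + 6*w) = w*(w - 3)*(w^3 - 7*w + 6) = w*(w - 3)*(w - 1)*(w^2 + w - 6) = w*(w - 3)*(w - 1)*(w + 3)*(w - 2)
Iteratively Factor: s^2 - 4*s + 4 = (s - 2)*(s - 2)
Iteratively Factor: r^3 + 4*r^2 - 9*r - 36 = (r - 3)*(r^2 + 7*r + 12) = (r - 3)*(r + 3)*(r + 4)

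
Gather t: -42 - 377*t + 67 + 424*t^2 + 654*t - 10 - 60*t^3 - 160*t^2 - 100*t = -60*t^3 + 264*t^2 + 177*t + 15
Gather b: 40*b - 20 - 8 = 40*b - 28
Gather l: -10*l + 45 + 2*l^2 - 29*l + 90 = 2*l^2 - 39*l + 135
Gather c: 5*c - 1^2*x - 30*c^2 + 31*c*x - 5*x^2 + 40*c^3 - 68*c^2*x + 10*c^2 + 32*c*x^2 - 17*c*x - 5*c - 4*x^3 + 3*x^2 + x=40*c^3 + c^2*(-68*x - 20) + c*(32*x^2 + 14*x) - 4*x^3 - 2*x^2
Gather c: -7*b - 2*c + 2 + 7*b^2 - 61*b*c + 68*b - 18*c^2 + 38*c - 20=7*b^2 + 61*b - 18*c^2 + c*(36 - 61*b) - 18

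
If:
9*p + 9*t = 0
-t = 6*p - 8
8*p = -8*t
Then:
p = 8/5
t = -8/5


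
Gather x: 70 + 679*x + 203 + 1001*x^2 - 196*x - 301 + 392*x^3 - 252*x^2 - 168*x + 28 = 392*x^3 + 749*x^2 + 315*x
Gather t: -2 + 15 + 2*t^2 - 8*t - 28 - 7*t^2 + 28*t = -5*t^2 + 20*t - 15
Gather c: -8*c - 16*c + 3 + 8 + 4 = 15 - 24*c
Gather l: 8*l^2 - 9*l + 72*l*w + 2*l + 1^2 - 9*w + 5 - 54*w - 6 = 8*l^2 + l*(72*w - 7) - 63*w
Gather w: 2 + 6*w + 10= 6*w + 12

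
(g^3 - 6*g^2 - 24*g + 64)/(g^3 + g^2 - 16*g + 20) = (g^2 - 4*g - 32)/(g^2 + 3*g - 10)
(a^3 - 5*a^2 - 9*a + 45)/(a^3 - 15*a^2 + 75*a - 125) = (a^2 - 9)/(a^2 - 10*a + 25)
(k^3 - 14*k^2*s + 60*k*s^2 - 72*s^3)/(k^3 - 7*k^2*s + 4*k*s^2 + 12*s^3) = (k - 6*s)/(k + s)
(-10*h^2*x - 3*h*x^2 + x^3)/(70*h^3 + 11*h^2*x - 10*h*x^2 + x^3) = x/(-7*h + x)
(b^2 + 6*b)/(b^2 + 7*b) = (b + 6)/(b + 7)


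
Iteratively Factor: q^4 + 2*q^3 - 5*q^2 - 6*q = (q - 2)*(q^3 + 4*q^2 + 3*q) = (q - 2)*(q + 1)*(q^2 + 3*q) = (q - 2)*(q + 1)*(q + 3)*(q)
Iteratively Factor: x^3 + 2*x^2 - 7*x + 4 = (x - 1)*(x^2 + 3*x - 4) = (x - 1)*(x + 4)*(x - 1)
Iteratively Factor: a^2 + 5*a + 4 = (a + 4)*(a + 1)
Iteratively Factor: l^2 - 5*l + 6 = (l - 3)*(l - 2)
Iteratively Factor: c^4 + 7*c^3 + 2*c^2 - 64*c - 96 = (c + 4)*(c^3 + 3*c^2 - 10*c - 24) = (c - 3)*(c + 4)*(c^2 + 6*c + 8) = (c - 3)*(c + 2)*(c + 4)*(c + 4)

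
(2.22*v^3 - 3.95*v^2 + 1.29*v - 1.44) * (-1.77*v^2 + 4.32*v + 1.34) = -3.9294*v^5 + 16.5819*v^4 - 16.3725*v^3 + 2.8286*v^2 - 4.4922*v - 1.9296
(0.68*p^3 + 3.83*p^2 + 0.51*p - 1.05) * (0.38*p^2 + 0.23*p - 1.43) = 0.2584*p^5 + 1.6118*p^4 + 0.1023*p^3 - 5.7586*p^2 - 0.9708*p + 1.5015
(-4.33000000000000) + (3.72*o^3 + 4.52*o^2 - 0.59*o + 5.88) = 3.72*o^3 + 4.52*o^2 - 0.59*o + 1.55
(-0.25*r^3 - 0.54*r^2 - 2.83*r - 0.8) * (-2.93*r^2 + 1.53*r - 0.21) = 0.7325*r^5 + 1.1997*r^4 + 7.5182*r^3 - 1.8725*r^2 - 0.6297*r + 0.168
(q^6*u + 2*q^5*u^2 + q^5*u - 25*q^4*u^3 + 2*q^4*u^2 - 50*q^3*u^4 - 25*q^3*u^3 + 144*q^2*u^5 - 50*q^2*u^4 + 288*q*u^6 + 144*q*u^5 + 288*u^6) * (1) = q^6*u + 2*q^5*u^2 + q^5*u - 25*q^4*u^3 + 2*q^4*u^2 - 50*q^3*u^4 - 25*q^3*u^3 + 144*q^2*u^5 - 50*q^2*u^4 + 288*q*u^6 + 144*q*u^5 + 288*u^6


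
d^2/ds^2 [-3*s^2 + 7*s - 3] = -6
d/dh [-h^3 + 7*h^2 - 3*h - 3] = -3*h^2 + 14*h - 3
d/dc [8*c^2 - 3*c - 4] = 16*c - 3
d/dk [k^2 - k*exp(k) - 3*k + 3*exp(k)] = -k*exp(k) + 2*k + 2*exp(k) - 3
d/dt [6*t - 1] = 6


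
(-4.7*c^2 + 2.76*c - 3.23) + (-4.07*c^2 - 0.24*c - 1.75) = -8.77*c^2 + 2.52*c - 4.98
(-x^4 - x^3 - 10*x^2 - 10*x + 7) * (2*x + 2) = -2*x^5 - 4*x^4 - 22*x^3 - 40*x^2 - 6*x + 14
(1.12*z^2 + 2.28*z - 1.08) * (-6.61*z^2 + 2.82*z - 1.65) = -7.4032*z^4 - 11.9124*z^3 + 11.7204*z^2 - 6.8076*z + 1.782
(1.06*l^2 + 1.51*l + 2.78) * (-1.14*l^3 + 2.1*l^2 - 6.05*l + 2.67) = -1.2084*l^5 + 0.504600000000001*l^4 - 6.4112*l^3 - 0.4673*l^2 - 12.7873*l + 7.4226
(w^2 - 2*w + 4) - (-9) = w^2 - 2*w + 13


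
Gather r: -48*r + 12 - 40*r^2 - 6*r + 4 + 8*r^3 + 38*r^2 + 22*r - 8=8*r^3 - 2*r^2 - 32*r + 8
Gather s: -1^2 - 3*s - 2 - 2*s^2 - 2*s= -2*s^2 - 5*s - 3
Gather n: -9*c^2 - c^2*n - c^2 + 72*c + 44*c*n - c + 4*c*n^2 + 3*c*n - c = -10*c^2 + 4*c*n^2 + 70*c + n*(-c^2 + 47*c)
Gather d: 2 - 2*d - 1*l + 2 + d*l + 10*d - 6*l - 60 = d*(l + 8) - 7*l - 56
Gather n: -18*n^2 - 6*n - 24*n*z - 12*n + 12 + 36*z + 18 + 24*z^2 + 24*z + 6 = -18*n^2 + n*(-24*z - 18) + 24*z^2 + 60*z + 36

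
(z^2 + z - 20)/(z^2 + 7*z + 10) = (z - 4)/(z + 2)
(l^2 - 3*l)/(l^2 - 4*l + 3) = l/(l - 1)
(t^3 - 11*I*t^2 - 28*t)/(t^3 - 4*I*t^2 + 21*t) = (t - 4*I)/(t + 3*I)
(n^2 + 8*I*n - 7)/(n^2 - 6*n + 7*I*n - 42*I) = (n + I)/(n - 6)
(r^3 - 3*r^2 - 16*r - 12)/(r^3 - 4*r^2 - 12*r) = (r + 1)/r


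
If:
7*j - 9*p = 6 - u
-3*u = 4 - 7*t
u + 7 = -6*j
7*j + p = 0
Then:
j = 13/64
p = -91/64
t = -661/224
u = -263/32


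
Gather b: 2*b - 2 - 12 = 2*b - 14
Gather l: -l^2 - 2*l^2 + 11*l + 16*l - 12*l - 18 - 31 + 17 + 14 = -3*l^2 + 15*l - 18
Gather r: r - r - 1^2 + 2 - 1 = 0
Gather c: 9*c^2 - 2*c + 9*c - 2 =9*c^2 + 7*c - 2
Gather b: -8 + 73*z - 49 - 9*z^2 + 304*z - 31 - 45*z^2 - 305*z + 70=-54*z^2 + 72*z - 18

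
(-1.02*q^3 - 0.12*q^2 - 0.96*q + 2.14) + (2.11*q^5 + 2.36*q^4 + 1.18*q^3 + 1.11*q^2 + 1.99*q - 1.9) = 2.11*q^5 + 2.36*q^4 + 0.16*q^3 + 0.99*q^2 + 1.03*q + 0.24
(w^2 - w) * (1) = w^2 - w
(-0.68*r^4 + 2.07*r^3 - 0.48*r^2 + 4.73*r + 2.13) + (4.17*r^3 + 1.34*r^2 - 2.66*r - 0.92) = -0.68*r^4 + 6.24*r^3 + 0.86*r^2 + 2.07*r + 1.21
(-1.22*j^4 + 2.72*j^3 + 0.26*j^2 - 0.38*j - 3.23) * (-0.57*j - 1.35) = 0.6954*j^5 + 0.0966*j^4 - 3.8202*j^3 - 0.1344*j^2 + 2.3541*j + 4.3605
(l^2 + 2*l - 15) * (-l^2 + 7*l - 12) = -l^4 + 5*l^3 + 17*l^2 - 129*l + 180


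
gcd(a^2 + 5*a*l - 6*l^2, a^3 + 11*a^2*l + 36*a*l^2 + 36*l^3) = a + 6*l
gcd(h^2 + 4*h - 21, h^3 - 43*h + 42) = h + 7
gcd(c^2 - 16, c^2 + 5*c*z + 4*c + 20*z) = c + 4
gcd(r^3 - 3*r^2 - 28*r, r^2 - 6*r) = r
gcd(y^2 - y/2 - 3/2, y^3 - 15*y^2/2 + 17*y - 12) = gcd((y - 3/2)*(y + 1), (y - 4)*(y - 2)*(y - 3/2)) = y - 3/2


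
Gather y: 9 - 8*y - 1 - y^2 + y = -y^2 - 7*y + 8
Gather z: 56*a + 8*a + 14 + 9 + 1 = 64*a + 24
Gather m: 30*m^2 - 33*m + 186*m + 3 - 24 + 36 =30*m^2 + 153*m + 15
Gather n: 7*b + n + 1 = 7*b + n + 1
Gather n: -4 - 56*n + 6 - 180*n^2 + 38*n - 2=-180*n^2 - 18*n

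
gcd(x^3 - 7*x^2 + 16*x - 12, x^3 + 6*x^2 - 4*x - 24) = x - 2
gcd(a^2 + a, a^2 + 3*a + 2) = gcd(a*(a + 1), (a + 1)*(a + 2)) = a + 1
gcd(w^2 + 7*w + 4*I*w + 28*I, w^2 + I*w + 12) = w + 4*I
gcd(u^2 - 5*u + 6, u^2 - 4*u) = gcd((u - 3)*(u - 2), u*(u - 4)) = 1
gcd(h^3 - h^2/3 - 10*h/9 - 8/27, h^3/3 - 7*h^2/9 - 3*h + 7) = 1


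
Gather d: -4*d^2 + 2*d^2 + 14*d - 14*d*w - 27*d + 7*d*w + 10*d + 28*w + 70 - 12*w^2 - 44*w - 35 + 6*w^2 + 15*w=-2*d^2 + d*(-7*w - 3) - 6*w^2 - w + 35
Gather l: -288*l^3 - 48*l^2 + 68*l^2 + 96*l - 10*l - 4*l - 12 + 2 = -288*l^3 + 20*l^2 + 82*l - 10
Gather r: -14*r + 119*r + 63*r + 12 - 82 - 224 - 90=168*r - 384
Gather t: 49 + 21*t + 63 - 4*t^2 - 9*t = -4*t^2 + 12*t + 112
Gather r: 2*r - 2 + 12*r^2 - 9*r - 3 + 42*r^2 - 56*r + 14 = 54*r^2 - 63*r + 9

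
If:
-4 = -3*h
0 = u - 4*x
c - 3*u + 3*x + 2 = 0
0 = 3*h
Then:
No Solution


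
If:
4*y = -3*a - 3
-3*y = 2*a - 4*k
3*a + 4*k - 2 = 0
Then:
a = 17/11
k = -29/44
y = -21/11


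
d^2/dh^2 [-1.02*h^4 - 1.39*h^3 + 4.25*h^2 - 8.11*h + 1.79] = -12.24*h^2 - 8.34*h + 8.5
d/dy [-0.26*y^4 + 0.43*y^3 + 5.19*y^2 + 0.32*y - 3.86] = -1.04*y^3 + 1.29*y^2 + 10.38*y + 0.32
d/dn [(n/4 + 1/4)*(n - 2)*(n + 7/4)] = 3*n^2/4 + 3*n/8 - 15/16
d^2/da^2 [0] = 0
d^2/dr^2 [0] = 0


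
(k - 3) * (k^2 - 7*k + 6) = k^3 - 10*k^2 + 27*k - 18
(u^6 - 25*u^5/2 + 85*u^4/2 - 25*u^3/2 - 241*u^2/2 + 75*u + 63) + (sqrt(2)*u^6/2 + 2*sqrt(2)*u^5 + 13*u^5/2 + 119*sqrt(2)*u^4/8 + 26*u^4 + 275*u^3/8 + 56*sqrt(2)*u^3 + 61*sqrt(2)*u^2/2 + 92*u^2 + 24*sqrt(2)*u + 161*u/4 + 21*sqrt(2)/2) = sqrt(2)*u^6/2 + u^6 - 6*u^5 + 2*sqrt(2)*u^5 + 119*sqrt(2)*u^4/8 + 137*u^4/2 + 175*u^3/8 + 56*sqrt(2)*u^3 - 57*u^2/2 + 61*sqrt(2)*u^2/2 + 24*sqrt(2)*u + 461*u/4 + 21*sqrt(2)/2 + 63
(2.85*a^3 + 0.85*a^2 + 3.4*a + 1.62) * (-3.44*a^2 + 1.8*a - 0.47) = -9.804*a^5 + 2.206*a^4 - 11.5055*a^3 + 0.1477*a^2 + 1.318*a - 0.7614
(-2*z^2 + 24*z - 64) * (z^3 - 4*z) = -2*z^5 + 24*z^4 - 56*z^3 - 96*z^2 + 256*z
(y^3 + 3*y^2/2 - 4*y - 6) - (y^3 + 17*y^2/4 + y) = -11*y^2/4 - 5*y - 6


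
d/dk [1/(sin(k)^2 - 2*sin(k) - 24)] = 2*(1 - sin(k))*cos(k)/((sin(k) - 6)^2*(sin(k) + 4)^2)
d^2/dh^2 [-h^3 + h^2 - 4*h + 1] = 2 - 6*h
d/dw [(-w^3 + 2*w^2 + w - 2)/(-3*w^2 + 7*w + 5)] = (3*w^4 - 14*w^3 + 2*w^2 + 8*w + 19)/(9*w^4 - 42*w^3 + 19*w^2 + 70*w + 25)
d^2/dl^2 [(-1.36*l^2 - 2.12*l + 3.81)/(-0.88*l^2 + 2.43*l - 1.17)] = (9.099904*l^3 - 26.10432*l^2 + 35.787312*l - 21.371634)/(0.681472*l^6 - 5.645376*l^5 + 18.30708*l^4 - 29.360475*l^3 + 24.340095*l^2 - 9.979281*l + 1.601613)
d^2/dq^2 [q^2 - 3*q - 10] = 2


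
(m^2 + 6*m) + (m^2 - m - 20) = 2*m^2 + 5*m - 20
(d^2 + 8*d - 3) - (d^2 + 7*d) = d - 3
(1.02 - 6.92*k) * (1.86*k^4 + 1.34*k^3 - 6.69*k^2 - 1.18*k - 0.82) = -12.8712*k^5 - 7.3756*k^4 + 47.6616*k^3 + 1.3418*k^2 + 4.4708*k - 0.8364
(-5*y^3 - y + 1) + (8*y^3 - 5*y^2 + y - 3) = 3*y^3 - 5*y^2 - 2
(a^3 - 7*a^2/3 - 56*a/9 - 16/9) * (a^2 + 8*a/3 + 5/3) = a^5 + a^4/3 - 97*a^3/9 - 601*a^2/27 - 136*a/9 - 80/27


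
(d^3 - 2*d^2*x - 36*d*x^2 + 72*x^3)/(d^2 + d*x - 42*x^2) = (d^2 + 4*d*x - 12*x^2)/(d + 7*x)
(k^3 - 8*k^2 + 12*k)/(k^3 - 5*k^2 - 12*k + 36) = k/(k + 3)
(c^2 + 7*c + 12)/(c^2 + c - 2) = (c^2 + 7*c + 12)/(c^2 + c - 2)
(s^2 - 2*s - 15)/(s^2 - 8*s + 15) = (s + 3)/(s - 3)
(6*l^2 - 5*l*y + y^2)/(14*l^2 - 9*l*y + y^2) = (-3*l + y)/(-7*l + y)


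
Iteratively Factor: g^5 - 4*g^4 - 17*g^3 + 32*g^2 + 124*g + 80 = (g + 2)*(g^4 - 6*g^3 - 5*g^2 + 42*g + 40) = (g - 4)*(g + 2)*(g^3 - 2*g^2 - 13*g - 10) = (g - 4)*(g + 2)^2*(g^2 - 4*g - 5) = (g - 4)*(g + 1)*(g + 2)^2*(g - 5)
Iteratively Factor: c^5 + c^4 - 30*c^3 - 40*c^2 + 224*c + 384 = (c - 4)*(c^4 + 5*c^3 - 10*c^2 - 80*c - 96) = (c - 4)^2*(c^3 + 9*c^2 + 26*c + 24) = (c - 4)^2*(c + 3)*(c^2 + 6*c + 8) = (c - 4)^2*(c + 3)*(c + 4)*(c + 2)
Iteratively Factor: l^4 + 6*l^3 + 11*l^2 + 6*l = (l)*(l^3 + 6*l^2 + 11*l + 6) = l*(l + 3)*(l^2 + 3*l + 2) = l*(l + 1)*(l + 3)*(l + 2)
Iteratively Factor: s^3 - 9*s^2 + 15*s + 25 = (s - 5)*(s^2 - 4*s - 5) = (s - 5)*(s + 1)*(s - 5)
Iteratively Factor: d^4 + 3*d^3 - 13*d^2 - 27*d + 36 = (d + 4)*(d^3 - d^2 - 9*d + 9) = (d - 3)*(d + 4)*(d^2 + 2*d - 3) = (d - 3)*(d - 1)*(d + 4)*(d + 3)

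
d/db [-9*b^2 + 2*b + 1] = 2 - 18*b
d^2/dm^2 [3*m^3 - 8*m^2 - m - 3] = 18*m - 16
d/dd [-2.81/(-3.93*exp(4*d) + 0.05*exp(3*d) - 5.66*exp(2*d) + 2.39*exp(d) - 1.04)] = (-44.1732*exp(3*d) + 0.4215*exp(2*d) - 31.8092*exp(d) + 6.7159)*exp(d)/(3.93*exp(4*d) - 0.05*exp(3*d) + 5.66*exp(2*d) - 2.39*exp(d) + 1.04)^2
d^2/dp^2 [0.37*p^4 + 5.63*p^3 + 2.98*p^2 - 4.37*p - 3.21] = 4.44*p^2 + 33.78*p + 5.96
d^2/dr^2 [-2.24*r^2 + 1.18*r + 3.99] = -4.48000000000000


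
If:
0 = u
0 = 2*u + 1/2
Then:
No Solution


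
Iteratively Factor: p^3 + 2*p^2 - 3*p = (p)*(p^2 + 2*p - 3) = p*(p - 1)*(p + 3)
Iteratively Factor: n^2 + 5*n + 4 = (n + 4)*(n + 1)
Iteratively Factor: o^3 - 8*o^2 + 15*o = (o)*(o^2 - 8*o + 15) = o*(o - 5)*(o - 3)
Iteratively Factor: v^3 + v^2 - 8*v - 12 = (v + 2)*(v^2 - v - 6) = (v - 3)*(v + 2)*(v + 2)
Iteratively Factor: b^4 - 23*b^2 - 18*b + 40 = (b - 5)*(b^3 + 5*b^2 + 2*b - 8) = (b - 5)*(b - 1)*(b^2 + 6*b + 8) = (b - 5)*(b - 1)*(b + 4)*(b + 2)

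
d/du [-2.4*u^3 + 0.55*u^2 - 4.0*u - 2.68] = -7.2*u^2 + 1.1*u - 4.0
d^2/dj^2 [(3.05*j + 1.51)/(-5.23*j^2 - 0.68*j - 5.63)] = (-(3.05*j + 1.51)*(10.46*j + 0.68)*(20.92*j + 1.36) + (95.709*j + 19.9426)*(5.23*j^2 + 0.68*j + 5.63))/(5.23*j^2 + 0.68*j + 5.63)^3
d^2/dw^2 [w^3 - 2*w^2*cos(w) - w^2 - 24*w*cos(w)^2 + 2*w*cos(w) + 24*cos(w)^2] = 2*w^2*cos(w) + 8*w*sin(w) - 2*w*cos(w) + 48*w*cos(2*w) + 6*w - 4*sqrt(2)*sin(w + pi/4) - 48*sqrt(2)*cos(2*w + pi/4) - 2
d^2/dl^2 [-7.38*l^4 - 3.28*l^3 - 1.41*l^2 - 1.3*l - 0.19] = -88.56*l^2 - 19.68*l - 2.82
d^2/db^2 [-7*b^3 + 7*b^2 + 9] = 14 - 42*b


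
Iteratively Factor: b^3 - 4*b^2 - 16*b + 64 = (b - 4)*(b^2 - 16) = (b - 4)*(b + 4)*(b - 4)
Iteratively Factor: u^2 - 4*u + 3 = (u - 1)*(u - 3)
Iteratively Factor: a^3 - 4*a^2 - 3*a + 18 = (a - 3)*(a^2 - a - 6) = (a - 3)*(a + 2)*(a - 3)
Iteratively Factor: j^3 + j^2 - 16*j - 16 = (j - 4)*(j^2 + 5*j + 4) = (j - 4)*(j + 1)*(j + 4)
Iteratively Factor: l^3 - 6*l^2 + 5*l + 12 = (l - 3)*(l^2 - 3*l - 4) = (l - 3)*(l + 1)*(l - 4)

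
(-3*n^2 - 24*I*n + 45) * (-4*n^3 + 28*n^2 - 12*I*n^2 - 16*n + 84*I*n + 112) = 12*n^5 - 84*n^4 + 132*I*n^4 - 420*n^3 - 924*I*n^3 + 2940*n^2 - 156*I*n^2 - 720*n + 1092*I*n + 5040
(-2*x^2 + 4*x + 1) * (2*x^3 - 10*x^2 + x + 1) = -4*x^5 + 28*x^4 - 40*x^3 - 8*x^2 + 5*x + 1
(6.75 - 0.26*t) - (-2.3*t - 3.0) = 2.04*t + 9.75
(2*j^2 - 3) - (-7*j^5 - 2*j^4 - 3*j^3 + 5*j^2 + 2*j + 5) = 7*j^5 + 2*j^4 + 3*j^3 - 3*j^2 - 2*j - 8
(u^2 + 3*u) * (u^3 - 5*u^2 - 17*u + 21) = u^5 - 2*u^4 - 32*u^3 - 30*u^2 + 63*u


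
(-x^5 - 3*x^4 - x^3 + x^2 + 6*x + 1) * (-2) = 2*x^5 + 6*x^4 + 2*x^3 - 2*x^2 - 12*x - 2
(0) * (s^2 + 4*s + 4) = 0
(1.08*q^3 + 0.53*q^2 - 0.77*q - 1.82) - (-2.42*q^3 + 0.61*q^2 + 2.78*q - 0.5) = 3.5*q^3 - 0.08*q^2 - 3.55*q - 1.32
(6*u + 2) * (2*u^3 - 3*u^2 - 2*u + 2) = 12*u^4 - 14*u^3 - 18*u^2 + 8*u + 4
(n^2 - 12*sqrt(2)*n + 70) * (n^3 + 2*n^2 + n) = n^5 - 12*sqrt(2)*n^4 + 2*n^4 - 24*sqrt(2)*n^3 + 71*n^3 - 12*sqrt(2)*n^2 + 140*n^2 + 70*n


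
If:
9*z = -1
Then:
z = -1/9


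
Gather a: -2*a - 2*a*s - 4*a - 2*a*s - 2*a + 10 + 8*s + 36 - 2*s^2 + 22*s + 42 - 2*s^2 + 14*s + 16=a*(-4*s - 8) - 4*s^2 + 44*s + 104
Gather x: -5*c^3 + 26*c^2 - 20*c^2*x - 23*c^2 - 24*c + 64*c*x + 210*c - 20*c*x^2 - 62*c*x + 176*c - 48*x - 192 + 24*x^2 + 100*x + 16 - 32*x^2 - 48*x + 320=-5*c^3 + 3*c^2 + 362*c + x^2*(-20*c - 8) + x*(-20*c^2 + 2*c + 4) + 144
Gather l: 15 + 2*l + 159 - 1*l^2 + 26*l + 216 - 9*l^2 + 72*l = -10*l^2 + 100*l + 390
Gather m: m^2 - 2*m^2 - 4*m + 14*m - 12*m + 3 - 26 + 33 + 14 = -m^2 - 2*m + 24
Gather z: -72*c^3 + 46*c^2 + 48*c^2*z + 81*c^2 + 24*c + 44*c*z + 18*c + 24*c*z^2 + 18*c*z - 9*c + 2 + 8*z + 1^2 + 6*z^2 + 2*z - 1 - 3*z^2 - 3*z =-72*c^3 + 127*c^2 + 33*c + z^2*(24*c + 3) + z*(48*c^2 + 62*c + 7) + 2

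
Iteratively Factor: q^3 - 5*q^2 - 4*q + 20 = (q - 5)*(q^2 - 4) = (q - 5)*(q + 2)*(q - 2)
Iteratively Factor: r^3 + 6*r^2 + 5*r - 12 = (r - 1)*(r^2 + 7*r + 12) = (r - 1)*(r + 4)*(r + 3)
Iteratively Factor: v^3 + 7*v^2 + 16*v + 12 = (v + 3)*(v^2 + 4*v + 4) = (v + 2)*(v + 3)*(v + 2)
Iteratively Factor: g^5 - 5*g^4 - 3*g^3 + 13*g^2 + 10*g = (g - 2)*(g^4 - 3*g^3 - 9*g^2 - 5*g) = (g - 2)*(g + 1)*(g^3 - 4*g^2 - 5*g) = g*(g - 2)*(g + 1)*(g^2 - 4*g - 5) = g*(g - 5)*(g - 2)*(g + 1)*(g + 1)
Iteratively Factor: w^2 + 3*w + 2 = (w + 1)*(w + 2)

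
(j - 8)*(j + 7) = j^2 - j - 56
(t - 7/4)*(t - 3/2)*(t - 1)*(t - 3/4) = t^4 - 5*t^3 + 145*t^2/16 - 225*t/32 + 63/32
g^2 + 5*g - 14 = (g - 2)*(g + 7)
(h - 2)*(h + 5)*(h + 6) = h^3 + 9*h^2 + 8*h - 60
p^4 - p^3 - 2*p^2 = p^2*(p - 2)*(p + 1)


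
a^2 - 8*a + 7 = (a - 7)*(a - 1)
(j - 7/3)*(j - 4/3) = j^2 - 11*j/3 + 28/9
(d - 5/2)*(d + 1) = d^2 - 3*d/2 - 5/2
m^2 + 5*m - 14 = (m - 2)*(m + 7)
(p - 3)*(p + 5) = p^2 + 2*p - 15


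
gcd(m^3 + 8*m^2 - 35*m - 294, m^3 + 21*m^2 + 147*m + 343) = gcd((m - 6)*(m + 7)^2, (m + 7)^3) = m^2 + 14*m + 49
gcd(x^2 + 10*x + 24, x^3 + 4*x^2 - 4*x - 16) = x + 4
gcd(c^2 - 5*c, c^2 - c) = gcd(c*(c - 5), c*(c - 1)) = c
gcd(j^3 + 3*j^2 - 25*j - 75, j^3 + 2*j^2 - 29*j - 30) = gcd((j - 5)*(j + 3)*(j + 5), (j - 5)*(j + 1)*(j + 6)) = j - 5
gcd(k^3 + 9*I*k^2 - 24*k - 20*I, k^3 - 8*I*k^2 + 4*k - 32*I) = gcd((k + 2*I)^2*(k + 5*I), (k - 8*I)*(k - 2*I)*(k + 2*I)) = k + 2*I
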